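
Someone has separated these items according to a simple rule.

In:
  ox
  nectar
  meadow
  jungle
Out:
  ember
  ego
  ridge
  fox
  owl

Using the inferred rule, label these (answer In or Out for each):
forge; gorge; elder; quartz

Out, Out, Out, In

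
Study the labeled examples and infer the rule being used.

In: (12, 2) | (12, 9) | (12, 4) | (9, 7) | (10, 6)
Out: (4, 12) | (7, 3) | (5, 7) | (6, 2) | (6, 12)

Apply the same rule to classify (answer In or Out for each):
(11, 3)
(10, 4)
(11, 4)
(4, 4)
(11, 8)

In, In, In, Out, In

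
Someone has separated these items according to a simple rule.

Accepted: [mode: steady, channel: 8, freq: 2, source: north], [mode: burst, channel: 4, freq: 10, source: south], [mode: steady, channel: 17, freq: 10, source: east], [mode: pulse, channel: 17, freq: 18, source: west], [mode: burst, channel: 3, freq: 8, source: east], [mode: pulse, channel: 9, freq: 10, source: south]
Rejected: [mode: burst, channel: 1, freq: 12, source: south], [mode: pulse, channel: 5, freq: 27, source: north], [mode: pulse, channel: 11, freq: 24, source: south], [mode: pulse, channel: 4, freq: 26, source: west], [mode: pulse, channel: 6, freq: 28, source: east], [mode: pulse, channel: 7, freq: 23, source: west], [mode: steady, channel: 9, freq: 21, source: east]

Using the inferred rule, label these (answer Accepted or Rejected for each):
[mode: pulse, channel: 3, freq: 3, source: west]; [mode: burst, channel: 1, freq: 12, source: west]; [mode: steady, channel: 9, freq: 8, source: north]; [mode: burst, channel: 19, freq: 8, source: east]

All 'Accepted' examples share one property — channel ≥ 3 AND freq ≤ 18 — and every 'Rejected' example lacks it.
[mode: pulse, channel: 3, freq: 3, source: west]: channel = 3, freq = 3, qualifies → Accepted. [mode: burst, channel: 1, freq: 12, source: west]: channel = 1, freq = 12, doesn't match → Rejected. [mode: steady, channel: 9, freq: 8, source: north]: channel = 9, freq = 8, qualifies → Accepted. [mode: burst, channel: 19, freq: 8, source: east]: channel = 19, freq = 8, qualifies → Accepted.

Accepted, Rejected, Accepted, Accepted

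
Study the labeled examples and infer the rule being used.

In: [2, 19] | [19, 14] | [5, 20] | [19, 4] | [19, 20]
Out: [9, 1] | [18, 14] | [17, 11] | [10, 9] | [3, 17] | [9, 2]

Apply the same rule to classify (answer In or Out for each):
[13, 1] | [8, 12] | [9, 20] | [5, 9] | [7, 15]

The classifier is using: max ≥ 19.
[13, 1]: max 13, does not satisfy this → Out.
[8, 12]: max 12, does not satisfy this → Out.
[9, 20]: max 20, fits → In.
[5, 9]: max 9, does not satisfy this → Out.
[7, 15]: max 15, does not satisfy this → Out.

Out, Out, In, Out, Out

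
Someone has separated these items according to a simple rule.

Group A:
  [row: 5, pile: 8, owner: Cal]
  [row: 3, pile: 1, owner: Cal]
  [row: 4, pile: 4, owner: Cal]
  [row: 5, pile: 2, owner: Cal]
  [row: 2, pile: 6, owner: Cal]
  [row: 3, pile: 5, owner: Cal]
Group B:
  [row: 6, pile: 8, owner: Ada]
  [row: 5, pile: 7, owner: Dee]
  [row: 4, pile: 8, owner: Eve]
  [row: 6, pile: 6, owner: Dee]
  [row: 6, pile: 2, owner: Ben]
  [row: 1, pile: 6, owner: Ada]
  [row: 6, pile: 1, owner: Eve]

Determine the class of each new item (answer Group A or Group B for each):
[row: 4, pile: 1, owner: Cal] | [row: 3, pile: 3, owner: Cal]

One predicate separates the groups cleanly: owner is Cal.

Group A, Group A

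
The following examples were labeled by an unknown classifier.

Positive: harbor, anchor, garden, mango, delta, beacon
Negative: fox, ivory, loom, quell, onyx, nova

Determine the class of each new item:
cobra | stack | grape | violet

Positive, Positive, Positive, Negative

A rule that fits every label: length ≥ 5 AND contains 'a' — true of each 'Positive' example, false of each 'Negative' one.
cobra: Positive (length 5, has 'a'). stack: Positive (length 5, has 'a'). grape: Positive (length 5, has 'a'). violet: Negative (length 6, no 'a').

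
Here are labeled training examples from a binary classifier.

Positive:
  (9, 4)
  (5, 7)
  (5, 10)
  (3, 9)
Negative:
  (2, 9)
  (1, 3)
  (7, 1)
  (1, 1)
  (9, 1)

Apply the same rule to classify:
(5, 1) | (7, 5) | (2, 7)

Negative, Positive, Negative

Rule: sum ≥ 12. This holds for each 'Positive' example and fails for each 'Negative' one.
(5, 1) — 5+1 = 6, hence Negative.
(7, 5) — 7+5 = 12, hence Positive.
(2, 7) — 2+7 = 9, hence Negative.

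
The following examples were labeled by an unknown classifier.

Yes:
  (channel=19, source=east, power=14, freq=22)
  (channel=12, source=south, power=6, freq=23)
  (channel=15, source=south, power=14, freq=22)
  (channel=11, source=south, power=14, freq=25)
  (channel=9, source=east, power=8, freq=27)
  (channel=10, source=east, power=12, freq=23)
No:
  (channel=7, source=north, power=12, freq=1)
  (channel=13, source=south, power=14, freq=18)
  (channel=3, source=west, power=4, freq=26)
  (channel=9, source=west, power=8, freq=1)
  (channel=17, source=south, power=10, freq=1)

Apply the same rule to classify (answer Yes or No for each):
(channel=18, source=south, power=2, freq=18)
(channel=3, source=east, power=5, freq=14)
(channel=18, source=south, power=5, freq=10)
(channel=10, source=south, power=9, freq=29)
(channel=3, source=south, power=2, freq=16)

No, No, No, Yes, No

Every 'Yes' example satisfies: power ≥ 6 AND freq ≥ 22. None of the 'No' examples do.
(channel=18, source=south, power=2, freq=18): power = 2, freq = 18 — doesn't qualify, so No. (channel=3, source=east, power=5, freq=14): power = 5, freq = 14 — doesn't qualify, so No. (channel=18, source=south, power=5, freq=10): power = 5, freq = 10 — doesn't qualify, so No. (channel=10, source=south, power=9, freq=29): power = 9, freq = 29 — has this property, so Yes. (channel=3, source=south, power=2, freq=16): power = 2, freq = 16 — doesn't qualify, so No.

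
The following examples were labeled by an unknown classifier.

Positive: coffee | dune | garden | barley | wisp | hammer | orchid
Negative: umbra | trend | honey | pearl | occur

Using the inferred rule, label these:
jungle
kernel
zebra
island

The distinguishing property — even length — holds for all the 'Positive' cases and none of the 'Negative' cases.
Positive: jungle, since length 6. Positive: kernel, since length 6. Negative: zebra, since length 5. Positive: island, since length 6.

Positive, Positive, Negative, Positive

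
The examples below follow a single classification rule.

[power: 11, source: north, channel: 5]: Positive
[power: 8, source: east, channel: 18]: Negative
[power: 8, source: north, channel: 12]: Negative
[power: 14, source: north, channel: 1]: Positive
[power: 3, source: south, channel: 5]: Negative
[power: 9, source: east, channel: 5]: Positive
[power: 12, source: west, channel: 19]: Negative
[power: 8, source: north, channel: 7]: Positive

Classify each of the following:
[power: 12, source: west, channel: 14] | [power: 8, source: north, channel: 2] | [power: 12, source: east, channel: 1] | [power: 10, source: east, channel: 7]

Negative, Positive, Positive, Positive

The common property of the 'Positive' items is: power ≥ 8 AND channel ≤ 7. No 'Negative' item has it.
[power: 12, source: west, channel: 14] → power = 12, channel = 14 → Negative.
[power: 8, source: north, channel: 2] → power = 8, channel = 2 → Positive.
[power: 12, source: east, channel: 1] → power = 12, channel = 1 → Positive.
[power: 10, source: east, channel: 7] → power = 10, channel = 7 → Positive.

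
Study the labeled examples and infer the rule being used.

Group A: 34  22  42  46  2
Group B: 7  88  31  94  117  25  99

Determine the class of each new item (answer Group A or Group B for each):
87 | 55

Group B, Group B

The pattern is that an item is 'Group A' exactly when: even AND at most 46.
87 → 87 is odd, 87 > 46 → Group B.
55 → 55 is odd, 55 > 46 → Group B.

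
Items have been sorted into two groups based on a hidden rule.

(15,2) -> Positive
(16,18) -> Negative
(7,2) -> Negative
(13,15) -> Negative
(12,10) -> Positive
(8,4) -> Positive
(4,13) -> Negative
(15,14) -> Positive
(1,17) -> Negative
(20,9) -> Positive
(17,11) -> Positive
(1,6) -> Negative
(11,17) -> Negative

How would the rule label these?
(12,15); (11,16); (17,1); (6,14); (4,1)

The distinguishing property — first > second AND sum ≥ 12 — holds for all the 'Positive' cases and none of the 'Negative' cases.
(12,15): 12 < 15, 12+15 = 27 — does not satisfy this, so Negative.
(11,16): 11 < 16, 11+16 = 27 — does not satisfy this, so Negative.
(17,1): 17 > 1, 17+1 = 18 — has this property, so Positive.
(6,14): 6 < 14, 6+14 = 20 — does not satisfy this, so Negative.
(4,1): 4 > 1, 4+1 = 5 — does not satisfy this, so Negative.

Negative, Negative, Positive, Negative, Negative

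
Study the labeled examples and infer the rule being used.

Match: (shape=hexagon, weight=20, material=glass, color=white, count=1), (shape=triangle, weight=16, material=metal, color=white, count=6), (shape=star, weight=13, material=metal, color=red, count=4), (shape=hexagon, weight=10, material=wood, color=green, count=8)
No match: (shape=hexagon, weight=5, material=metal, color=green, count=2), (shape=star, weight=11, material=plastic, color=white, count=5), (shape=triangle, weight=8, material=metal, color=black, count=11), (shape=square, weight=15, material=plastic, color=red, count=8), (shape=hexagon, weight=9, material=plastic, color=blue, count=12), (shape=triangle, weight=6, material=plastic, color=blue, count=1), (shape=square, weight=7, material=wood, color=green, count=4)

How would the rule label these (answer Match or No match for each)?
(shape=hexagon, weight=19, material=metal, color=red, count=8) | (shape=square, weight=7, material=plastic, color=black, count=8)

Match, No match

The pattern is that an item is 'Match' exactly when: material is not plastic AND weight ≥ 9.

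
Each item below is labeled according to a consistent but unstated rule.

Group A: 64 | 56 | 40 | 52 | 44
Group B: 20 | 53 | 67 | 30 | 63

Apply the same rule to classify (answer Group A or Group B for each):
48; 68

Group A, Group A

The distinguishing property — even AND at least 40 — holds for all the 'Group A' cases and none of the 'Group B' cases.
48: 48 is even, 48 ≥ 40, passes → Group A. 68: 68 is even, 68 ≥ 40, passes → Group A.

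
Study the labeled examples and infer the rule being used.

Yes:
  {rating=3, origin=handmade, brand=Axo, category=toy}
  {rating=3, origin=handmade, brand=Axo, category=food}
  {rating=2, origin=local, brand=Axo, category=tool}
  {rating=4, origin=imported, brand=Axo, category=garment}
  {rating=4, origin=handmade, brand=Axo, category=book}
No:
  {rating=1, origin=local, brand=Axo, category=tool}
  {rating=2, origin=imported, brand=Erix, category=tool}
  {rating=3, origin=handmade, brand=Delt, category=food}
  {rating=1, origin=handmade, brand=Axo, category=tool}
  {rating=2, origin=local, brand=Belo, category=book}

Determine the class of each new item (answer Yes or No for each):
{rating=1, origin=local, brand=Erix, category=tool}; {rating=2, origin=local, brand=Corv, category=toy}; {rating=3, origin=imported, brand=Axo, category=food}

No, No, Yes

One predicate separates the groups cleanly: brand is Axo AND rating ≥ 2.
{rating=1, origin=local, brand=Erix, category=tool}: No (brand is Erix, rating = 1). {rating=2, origin=local, brand=Corv, category=toy}: No (brand is Corv, rating = 2). {rating=3, origin=imported, brand=Axo, category=food}: Yes (brand is Axo, rating = 3).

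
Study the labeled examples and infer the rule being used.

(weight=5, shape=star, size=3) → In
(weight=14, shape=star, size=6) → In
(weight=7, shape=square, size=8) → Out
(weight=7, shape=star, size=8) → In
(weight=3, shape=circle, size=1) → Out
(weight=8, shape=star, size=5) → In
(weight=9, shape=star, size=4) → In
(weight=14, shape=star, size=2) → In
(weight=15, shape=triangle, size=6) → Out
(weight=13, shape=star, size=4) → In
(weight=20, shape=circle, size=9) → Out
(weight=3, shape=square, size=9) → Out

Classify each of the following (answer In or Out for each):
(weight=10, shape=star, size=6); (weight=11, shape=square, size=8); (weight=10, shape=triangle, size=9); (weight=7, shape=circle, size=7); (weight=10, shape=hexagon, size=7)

In, Out, Out, Out, Out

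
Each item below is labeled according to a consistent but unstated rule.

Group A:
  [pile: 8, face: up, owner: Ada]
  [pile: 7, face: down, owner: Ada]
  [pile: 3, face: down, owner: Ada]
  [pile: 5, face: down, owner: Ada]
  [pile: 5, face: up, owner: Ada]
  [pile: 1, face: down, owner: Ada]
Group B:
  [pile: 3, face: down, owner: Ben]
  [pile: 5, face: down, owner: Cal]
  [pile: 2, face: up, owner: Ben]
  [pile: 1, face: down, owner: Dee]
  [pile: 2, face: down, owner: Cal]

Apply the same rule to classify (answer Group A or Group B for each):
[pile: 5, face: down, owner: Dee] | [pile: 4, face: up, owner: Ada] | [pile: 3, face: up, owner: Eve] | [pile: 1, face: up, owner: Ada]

The classifier is using: owner is Ada.
[pile: 5, face: down, owner: Dee]: owner is Dee, fails this test → Group B.
[pile: 4, face: up, owner: Ada]: owner is Ada, qualifies → Group A.
[pile: 3, face: up, owner: Eve]: owner is Eve, fails this test → Group B.
[pile: 1, face: up, owner: Ada]: owner is Ada, qualifies → Group A.

Group B, Group A, Group B, Group A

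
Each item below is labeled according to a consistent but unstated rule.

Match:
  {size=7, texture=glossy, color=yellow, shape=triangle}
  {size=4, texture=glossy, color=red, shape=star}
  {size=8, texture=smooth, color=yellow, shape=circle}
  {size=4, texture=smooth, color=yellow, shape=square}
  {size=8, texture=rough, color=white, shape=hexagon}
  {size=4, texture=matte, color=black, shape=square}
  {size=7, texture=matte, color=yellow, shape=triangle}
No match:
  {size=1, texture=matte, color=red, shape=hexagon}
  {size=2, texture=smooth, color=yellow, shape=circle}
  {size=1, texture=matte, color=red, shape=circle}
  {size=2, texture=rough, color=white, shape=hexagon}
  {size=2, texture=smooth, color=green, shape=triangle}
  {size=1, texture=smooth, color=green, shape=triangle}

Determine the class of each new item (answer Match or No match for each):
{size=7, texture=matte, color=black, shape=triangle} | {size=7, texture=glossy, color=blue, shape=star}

Match, Match

A rule that fits every label: size ≥ 4 — true of each 'Match' example, false of each 'No match' one.
{size=7, texture=matte, color=black, shape=triangle}: size = 7 — fits, so Match.
{size=7, texture=glossy, color=blue, shape=star}: size = 7 — fits, so Match.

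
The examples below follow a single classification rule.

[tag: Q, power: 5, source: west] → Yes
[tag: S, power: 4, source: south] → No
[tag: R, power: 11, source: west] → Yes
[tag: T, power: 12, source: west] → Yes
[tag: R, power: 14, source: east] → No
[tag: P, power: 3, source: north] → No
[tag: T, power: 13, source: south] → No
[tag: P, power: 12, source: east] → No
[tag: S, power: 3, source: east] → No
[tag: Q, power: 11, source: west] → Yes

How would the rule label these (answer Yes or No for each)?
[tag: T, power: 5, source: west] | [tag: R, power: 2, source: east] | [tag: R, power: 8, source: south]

Yes, No, No

A rule that fits every label: source is west — true of each 'Yes' example, false of each 'No' one.
[tag: T, power: 5, source: west] → source is west → Yes.
[tag: R, power: 2, source: east] → source is east → No.
[tag: R, power: 8, source: south] → source is south → No.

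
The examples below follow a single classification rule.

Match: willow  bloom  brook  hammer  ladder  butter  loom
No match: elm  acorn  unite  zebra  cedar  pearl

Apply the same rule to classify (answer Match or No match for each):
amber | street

No match, Match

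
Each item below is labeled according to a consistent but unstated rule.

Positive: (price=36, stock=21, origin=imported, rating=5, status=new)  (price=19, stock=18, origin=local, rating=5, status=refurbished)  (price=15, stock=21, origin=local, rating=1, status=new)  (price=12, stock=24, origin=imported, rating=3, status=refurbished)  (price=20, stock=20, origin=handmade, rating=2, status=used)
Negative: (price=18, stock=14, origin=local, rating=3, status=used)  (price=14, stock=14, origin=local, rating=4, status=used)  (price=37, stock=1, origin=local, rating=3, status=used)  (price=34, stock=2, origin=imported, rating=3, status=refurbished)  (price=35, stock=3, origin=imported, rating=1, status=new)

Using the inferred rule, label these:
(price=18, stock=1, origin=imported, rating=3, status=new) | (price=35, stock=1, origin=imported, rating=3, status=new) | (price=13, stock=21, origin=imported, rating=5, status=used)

Negative, Negative, Positive

The distinguishing property — stock ≥ 18 — holds for all the 'Positive' cases and none of the 'Negative' cases.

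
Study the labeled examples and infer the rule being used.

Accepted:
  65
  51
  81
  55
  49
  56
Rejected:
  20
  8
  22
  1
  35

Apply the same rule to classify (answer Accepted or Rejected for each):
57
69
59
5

One predicate separates the groups cleanly: at least 49.
Accepted: 57, since 57 ≥ 49.
Accepted: 69, since 69 ≥ 49.
Accepted: 59, since 59 ≥ 49.
Rejected: 5, since 5 < 49.

Accepted, Accepted, Accepted, Rejected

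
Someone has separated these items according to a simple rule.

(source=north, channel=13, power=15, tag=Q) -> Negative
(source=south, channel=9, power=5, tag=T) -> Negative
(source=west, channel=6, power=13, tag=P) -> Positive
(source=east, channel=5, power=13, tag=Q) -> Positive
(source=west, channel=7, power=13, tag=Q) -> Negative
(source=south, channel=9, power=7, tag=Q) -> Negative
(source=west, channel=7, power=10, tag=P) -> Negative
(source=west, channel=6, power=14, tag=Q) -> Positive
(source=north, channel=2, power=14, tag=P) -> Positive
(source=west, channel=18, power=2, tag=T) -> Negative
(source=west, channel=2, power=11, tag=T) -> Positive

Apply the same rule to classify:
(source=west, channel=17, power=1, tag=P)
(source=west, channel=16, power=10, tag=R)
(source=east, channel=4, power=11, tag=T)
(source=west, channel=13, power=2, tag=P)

The simplest hypothesis consistent with all the labels is: channel ≤ 6.

Negative, Negative, Positive, Negative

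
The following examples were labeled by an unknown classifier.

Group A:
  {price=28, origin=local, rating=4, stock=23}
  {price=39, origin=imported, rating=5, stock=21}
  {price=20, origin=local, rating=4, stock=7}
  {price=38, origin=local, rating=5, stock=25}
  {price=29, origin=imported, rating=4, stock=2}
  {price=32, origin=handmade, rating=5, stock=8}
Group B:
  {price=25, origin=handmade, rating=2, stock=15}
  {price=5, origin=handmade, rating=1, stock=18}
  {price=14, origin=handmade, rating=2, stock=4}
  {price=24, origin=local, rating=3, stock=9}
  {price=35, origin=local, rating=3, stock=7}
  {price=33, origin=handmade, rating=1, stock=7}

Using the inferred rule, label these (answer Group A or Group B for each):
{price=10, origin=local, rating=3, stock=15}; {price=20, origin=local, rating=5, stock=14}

Every 'Group A' example satisfies: rating ≥ 4. None of the 'Group B' examples do.

Group B, Group A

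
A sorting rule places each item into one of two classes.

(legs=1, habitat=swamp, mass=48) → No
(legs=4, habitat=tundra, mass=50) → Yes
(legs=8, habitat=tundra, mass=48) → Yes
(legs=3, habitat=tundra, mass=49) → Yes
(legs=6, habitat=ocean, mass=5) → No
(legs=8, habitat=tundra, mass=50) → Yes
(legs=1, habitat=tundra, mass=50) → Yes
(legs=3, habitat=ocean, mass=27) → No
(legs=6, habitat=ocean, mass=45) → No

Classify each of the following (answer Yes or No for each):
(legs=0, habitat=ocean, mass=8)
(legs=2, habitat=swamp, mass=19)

No, No

Checking candidate rules against both groups, what survives is: habitat is tundra.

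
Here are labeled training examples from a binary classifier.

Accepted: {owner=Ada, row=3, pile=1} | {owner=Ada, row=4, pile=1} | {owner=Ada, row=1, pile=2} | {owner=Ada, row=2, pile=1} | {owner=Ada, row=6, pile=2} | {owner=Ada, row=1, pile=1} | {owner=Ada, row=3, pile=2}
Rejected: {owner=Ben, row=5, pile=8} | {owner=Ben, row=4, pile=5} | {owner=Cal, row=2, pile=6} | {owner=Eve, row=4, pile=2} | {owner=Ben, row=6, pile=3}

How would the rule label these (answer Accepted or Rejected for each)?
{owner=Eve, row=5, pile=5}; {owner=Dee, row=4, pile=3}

Rejected, Rejected

The common property of the 'Accepted' items is: owner is Ada. No 'Rejected' item has it.
{owner=Eve, row=5, pile=5} → owner is Eve → Rejected.
{owner=Dee, row=4, pile=3} → owner is Dee → Rejected.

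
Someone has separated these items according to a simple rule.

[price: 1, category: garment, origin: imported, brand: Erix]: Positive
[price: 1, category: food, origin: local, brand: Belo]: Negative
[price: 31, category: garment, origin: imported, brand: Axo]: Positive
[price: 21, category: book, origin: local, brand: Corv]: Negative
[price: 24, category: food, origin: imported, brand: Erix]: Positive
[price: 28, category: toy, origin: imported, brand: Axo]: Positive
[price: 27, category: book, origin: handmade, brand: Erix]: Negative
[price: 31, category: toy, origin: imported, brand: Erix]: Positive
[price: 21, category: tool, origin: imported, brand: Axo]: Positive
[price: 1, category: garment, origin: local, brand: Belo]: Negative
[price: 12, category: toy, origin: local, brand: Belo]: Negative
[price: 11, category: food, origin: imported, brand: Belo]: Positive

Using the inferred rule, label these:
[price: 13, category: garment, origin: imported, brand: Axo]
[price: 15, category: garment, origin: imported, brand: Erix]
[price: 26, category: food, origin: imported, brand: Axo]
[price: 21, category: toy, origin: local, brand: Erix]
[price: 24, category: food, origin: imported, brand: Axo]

Positive, Positive, Positive, Negative, Positive

All 'Positive' examples share one property — origin is imported — and every 'Negative' example lacks it.
[price: 13, category: garment, origin: imported, brand: Axo]: origin is imported, checks out → Positive. [price: 15, category: garment, origin: imported, brand: Erix]: origin is imported, checks out → Positive. [price: 26, category: food, origin: imported, brand: Axo]: origin is imported, checks out → Positive. [price: 21, category: toy, origin: local, brand: Erix]: origin is local, doesn't match → Negative. [price: 24, category: food, origin: imported, brand: Axo]: origin is imported, checks out → Positive.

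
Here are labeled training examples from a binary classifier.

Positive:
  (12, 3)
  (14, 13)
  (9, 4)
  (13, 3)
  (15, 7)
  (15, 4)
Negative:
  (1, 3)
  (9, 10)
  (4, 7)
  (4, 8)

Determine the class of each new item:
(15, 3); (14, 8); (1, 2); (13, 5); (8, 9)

Positive, Positive, Negative, Positive, Negative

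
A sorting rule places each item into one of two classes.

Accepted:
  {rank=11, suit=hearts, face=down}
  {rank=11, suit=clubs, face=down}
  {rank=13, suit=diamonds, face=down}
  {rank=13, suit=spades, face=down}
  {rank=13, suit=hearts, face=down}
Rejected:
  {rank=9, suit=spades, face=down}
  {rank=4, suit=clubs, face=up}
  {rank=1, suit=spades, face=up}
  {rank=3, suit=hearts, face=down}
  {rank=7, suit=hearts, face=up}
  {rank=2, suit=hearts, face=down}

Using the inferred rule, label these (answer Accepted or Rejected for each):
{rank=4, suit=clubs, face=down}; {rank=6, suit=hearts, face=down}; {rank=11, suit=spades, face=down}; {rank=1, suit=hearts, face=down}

Rejected, Rejected, Accepted, Rejected

A rule that fits every label: rank ≥ 11 — true of each 'Accepted' example, false of each 'Rejected' one.
{rank=4, suit=clubs, face=down} → rank = 4 → Rejected. {rank=6, suit=hearts, face=down} → rank = 6 → Rejected. {rank=11, suit=spades, face=down} → rank = 11 → Accepted. {rank=1, suit=hearts, face=down} → rank = 1 → Rejected.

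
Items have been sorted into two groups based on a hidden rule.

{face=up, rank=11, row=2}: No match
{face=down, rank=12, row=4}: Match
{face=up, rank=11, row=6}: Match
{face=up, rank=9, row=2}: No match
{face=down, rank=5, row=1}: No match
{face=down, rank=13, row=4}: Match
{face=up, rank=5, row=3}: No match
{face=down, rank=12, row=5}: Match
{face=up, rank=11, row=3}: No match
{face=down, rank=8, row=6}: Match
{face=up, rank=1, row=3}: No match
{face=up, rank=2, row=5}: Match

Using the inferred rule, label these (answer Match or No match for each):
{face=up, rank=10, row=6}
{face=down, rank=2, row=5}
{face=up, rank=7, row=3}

Match, Match, No match

'Match' ⟺ row ≥ 4.
{face=up, rank=10, row=6} — row = 6, hence Match.
{face=down, rank=2, row=5} — row = 5, hence Match.
{face=up, rank=7, row=3} — row = 3, hence No match.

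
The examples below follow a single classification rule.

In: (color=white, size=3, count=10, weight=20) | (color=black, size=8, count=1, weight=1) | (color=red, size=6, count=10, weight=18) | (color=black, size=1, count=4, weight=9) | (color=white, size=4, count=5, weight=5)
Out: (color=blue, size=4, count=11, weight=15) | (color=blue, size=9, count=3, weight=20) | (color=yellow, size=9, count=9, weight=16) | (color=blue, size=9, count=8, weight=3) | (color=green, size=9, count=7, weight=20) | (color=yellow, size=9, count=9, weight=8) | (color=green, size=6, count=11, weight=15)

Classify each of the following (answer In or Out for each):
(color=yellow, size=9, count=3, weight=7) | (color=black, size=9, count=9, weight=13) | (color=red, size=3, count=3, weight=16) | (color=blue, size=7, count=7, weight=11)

All 'In' examples share one property — count ≤ 10 AND size ≤ 8 — and every 'Out' example lacks it.
(color=yellow, size=9, count=3, weight=7) → count = 3, size = 9 → Out. (color=black, size=9, count=9, weight=13) → count = 9, size = 9 → Out. (color=red, size=3, count=3, weight=16) → count = 3, size = 3 → In. (color=blue, size=7, count=7, weight=11) → count = 7, size = 7 → In.

Out, Out, In, In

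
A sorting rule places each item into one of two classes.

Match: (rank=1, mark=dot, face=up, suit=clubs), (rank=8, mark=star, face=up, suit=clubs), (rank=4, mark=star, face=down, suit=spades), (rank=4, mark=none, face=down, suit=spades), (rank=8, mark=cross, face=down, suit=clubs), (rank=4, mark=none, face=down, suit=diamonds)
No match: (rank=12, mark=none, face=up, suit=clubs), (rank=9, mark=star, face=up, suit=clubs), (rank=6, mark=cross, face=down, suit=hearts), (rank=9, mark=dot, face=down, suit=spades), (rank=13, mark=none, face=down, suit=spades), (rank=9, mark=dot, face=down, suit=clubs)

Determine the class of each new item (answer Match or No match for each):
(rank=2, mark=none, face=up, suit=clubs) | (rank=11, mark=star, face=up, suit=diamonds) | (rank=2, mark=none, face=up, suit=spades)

'Match' ⟺ rank ≤ 4 OR rank = 8.

Match, No match, Match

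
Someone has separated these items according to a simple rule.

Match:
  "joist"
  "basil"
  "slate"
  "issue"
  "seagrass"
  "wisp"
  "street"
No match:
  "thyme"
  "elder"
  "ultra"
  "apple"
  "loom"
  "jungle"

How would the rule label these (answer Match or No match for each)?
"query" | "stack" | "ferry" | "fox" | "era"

Every 'Match' example satisfies: contains 's'. None of the 'No match' examples do.

No match, Match, No match, No match, No match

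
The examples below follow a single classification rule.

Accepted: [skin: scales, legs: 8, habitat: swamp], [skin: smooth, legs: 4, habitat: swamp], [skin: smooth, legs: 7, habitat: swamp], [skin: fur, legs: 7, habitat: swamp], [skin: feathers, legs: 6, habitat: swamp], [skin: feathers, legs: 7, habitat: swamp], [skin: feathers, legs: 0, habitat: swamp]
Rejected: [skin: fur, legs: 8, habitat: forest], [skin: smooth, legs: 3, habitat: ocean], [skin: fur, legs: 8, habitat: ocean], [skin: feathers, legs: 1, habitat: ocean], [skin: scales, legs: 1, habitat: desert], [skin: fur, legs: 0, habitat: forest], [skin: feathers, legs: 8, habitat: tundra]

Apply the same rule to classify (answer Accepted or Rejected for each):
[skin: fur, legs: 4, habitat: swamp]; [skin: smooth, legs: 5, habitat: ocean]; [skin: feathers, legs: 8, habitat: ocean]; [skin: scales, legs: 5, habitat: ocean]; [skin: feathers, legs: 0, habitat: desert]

The rule appears to be: habitat is swamp.
[skin: fur, legs: 4, habitat: swamp] → habitat is swamp → Accepted. [skin: smooth, legs: 5, habitat: ocean] → habitat is ocean → Rejected. [skin: feathers, legs: 8, habitat: ocean] → habitat is ocean → Rejected. [skin: scales, legs: 5, habitat: ocean] → habitat is ocean → Rejected. [skin: feathers, legs: 0, habitat: desert] → habitat is desert → Rejected.

Accepted, Rejected, Rejected, Rejected, Rejected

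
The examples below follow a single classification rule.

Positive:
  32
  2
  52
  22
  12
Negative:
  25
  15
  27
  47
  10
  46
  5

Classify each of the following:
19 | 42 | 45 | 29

Negative, Positive, Negative, Negative

Every 'Positive' example satisfies: ends in digit 2. None of the 'Negative' examples do.
19: last digit 9 — doesn't qualify, so Negative.
42: last digit 2 — meets the rule, so Positive.
45: last digit 5 — doesn't qualify, so Negative.
29: last digit 9 — doesn't qualify, so Negative.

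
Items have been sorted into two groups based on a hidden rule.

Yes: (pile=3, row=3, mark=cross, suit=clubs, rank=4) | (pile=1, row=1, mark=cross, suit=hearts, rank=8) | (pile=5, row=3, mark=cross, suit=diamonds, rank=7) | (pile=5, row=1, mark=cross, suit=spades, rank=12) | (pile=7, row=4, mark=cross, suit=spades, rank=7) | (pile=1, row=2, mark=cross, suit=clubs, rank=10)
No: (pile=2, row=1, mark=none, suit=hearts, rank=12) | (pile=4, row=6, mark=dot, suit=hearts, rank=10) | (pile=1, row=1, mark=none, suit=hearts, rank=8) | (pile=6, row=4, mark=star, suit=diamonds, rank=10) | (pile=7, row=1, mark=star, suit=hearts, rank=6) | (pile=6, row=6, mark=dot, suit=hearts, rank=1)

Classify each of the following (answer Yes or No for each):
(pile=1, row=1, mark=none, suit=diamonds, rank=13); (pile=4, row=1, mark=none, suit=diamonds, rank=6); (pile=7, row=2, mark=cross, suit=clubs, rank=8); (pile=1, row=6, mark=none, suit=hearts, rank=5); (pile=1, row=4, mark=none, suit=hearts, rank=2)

No, No, Yes, No, No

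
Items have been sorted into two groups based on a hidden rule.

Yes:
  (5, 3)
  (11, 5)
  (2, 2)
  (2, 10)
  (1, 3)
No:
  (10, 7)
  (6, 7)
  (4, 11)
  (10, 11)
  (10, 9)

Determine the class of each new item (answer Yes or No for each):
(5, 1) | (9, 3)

Yes, Yes

Comparing the two groups points to one rule — sum is even.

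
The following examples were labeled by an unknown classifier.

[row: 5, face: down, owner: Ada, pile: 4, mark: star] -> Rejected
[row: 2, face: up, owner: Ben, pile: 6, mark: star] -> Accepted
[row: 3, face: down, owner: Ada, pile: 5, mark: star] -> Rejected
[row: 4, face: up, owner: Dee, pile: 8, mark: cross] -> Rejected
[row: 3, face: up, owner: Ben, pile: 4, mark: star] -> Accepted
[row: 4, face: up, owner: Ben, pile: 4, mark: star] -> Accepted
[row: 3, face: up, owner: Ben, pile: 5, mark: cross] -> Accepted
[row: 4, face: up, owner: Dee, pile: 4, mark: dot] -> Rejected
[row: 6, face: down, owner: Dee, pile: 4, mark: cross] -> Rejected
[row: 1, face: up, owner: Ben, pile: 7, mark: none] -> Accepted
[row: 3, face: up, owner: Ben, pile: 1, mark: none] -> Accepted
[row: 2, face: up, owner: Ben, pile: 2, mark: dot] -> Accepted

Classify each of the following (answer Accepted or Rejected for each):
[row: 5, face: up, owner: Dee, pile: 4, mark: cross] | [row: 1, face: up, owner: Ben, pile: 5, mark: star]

Rejected, Accepted

Every 'Accepted' example satisfies: owner is Ben. None of the 'Rejected' examples do.
[row: 5, face: up, owner: Dee, pile: 4, mark: cross] — owner is Dee, hence Rejected. [row: 1, face: up, owner: Ben, pile: 5, mark: star] — owner is Ben, hence Accepted.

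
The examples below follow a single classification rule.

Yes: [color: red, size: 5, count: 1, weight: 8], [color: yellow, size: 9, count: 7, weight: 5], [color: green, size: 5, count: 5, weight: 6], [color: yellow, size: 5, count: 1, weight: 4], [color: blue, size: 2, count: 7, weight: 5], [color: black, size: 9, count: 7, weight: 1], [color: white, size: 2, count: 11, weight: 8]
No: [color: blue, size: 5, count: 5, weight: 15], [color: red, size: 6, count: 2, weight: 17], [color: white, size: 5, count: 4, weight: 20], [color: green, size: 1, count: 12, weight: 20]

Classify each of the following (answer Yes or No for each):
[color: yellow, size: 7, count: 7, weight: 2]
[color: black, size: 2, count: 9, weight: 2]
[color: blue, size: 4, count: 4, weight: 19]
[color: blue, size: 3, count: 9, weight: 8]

Yes, Yes, No, Yes

Rule: weight ≤ 8. This holds for each 'Yes' example and fails for each 'No' one.
[color: yellow, size: 7, count: 7, weight: 2]: weight = 2 — passes, so Yes. [color: black, size: 2, count: 9, weight: 2]: weight = 2 — passes, so Yes. [color: blue, size: 4, count: 4, weight: 19]: weight = 19 — fails the rule, so No. [color: blue, size: 3, count: 9, weight: 8]: weight = 8 — passes, so Yes.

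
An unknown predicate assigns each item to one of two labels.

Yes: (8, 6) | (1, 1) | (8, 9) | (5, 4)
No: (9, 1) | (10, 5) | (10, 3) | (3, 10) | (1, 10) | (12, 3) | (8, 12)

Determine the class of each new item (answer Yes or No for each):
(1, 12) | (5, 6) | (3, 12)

No, Yes, No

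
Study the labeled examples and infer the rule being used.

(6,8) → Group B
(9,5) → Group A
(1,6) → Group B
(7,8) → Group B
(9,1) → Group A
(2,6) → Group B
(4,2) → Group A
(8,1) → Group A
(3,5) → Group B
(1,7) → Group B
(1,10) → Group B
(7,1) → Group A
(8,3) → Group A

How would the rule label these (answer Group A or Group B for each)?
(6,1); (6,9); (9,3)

One predicate separates the groups cleanly: first > second.
(6,1) — 6 > 1, hence Group A. (6,9) — 6 < 9, hence Group B. (9,3) — 9 > 3, hence Group A.

Group A, Group B, Group A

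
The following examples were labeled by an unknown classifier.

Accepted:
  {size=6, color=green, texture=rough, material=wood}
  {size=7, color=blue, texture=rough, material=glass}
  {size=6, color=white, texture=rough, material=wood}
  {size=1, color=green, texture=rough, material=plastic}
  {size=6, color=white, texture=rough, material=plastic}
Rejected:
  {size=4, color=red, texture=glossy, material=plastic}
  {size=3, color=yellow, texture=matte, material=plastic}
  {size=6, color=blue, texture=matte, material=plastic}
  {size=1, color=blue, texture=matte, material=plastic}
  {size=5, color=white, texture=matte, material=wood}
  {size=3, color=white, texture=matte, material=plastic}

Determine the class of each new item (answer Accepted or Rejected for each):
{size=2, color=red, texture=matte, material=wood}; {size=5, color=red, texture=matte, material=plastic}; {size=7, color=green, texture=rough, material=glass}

Rejected, Rejected, Accepted

A rule that fits every label: texture is rough — true of each 'Accepted' example, false of each 'Rejected' one.
{size=2, color=red, texture=matte, material=wood}: texture is matte, does not satisfy this → Rejected.
{size=5, color=red, texture=matte, material=plastic}: texture is matte, does not satisfy this → Rejected.
{size=7, color=green, texture=rough, material=glass}: texture is rough, has this property → Accepted.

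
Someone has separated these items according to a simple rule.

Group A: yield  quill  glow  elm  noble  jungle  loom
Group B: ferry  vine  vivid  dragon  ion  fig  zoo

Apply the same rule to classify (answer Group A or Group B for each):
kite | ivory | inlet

Group B, Group B, Group A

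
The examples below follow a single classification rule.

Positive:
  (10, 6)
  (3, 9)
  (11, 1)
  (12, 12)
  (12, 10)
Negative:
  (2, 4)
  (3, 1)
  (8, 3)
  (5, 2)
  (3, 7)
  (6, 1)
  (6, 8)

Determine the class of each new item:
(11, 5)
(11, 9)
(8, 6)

A rule that fits every label: max ≥ 9 — true of each 'Positive' example, false of each 'Negative' one.
Positive: (11, 5), since max 11. Positive: (11, 9), since max 11. Negative: (8, 6), since max 8.

Positive, Positive, Negative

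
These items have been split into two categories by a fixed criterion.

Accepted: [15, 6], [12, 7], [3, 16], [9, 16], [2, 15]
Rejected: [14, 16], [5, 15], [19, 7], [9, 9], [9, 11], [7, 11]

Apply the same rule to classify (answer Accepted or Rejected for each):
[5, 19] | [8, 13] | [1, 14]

Rejected, Accepted, Accepted

The simplest hypothesis consistent with all the labels is: sum is odd.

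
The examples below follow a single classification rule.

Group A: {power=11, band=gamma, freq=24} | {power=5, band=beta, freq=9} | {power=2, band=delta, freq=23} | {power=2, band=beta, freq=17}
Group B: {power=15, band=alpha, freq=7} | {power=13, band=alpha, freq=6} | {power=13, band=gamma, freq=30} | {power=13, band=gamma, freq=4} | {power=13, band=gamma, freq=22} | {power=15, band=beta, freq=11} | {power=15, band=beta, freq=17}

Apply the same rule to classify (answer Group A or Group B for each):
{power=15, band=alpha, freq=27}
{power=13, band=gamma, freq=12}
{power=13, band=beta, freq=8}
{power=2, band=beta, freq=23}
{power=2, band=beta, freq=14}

The rule appears to be: power ≤ 11.
{power=15, band=alpha, freq=27} → power = 15 → Group B. {power=13, band=gamma, freq=12} → power = 13 → Group B. {power=13, band=beta, freq=8} → power = 13 → Group B. {power=2, band=beta, freq=23} → power = 2 → Group A. {power=2, band=beta, freq=14} → power = 2 → Group A.

Group B, Group B, Group B, Group A, Group A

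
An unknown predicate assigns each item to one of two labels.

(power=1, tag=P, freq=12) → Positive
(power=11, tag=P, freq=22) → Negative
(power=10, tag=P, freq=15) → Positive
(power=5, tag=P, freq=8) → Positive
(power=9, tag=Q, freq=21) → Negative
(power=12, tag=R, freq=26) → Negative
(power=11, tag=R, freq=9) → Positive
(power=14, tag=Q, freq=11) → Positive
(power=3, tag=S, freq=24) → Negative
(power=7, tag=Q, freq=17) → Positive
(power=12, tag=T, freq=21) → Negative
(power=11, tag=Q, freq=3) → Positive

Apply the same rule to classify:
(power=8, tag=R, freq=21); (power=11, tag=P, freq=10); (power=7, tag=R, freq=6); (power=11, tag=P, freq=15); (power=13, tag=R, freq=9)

Negative, Positive, Positive, Positive, Positive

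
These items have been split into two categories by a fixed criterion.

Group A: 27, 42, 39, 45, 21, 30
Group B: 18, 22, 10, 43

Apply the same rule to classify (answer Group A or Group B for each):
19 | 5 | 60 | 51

'Group A' ⟺ multiple of 3 AND at least 21.
19: 19 = 3·6 + 1, 19 < 21, lacks this property → Group B.
5: 5 = 3·1 + 2, 5 < 21, lacks this property → Group B.
60: 60 = 3·20, 60 ≥ 21, qualifies → Group A.
51: 51 = 3·17, 51 ≥ 21, qualifies → Group A.

Group B, Group B, Group A, Group A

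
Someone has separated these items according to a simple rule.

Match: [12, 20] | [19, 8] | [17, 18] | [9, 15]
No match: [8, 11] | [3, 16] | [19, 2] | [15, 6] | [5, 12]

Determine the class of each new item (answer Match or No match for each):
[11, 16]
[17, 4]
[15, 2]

Match, No match, No match

All 'Match' examples share one property — sum ≥ 24 — and every 'No match' example lacks it.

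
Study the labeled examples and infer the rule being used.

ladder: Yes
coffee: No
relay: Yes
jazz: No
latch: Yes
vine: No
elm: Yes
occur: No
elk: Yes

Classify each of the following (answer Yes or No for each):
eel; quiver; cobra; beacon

Yes, No, No, No

Checking candidate rules against both groups, what survives is: contains 'l'.
eel: has 'l', passes → Yes. quiver: no 'l', does not pass → No. cobra: no 'l', does not pass → No. beacon: no 'l', does not pass → No.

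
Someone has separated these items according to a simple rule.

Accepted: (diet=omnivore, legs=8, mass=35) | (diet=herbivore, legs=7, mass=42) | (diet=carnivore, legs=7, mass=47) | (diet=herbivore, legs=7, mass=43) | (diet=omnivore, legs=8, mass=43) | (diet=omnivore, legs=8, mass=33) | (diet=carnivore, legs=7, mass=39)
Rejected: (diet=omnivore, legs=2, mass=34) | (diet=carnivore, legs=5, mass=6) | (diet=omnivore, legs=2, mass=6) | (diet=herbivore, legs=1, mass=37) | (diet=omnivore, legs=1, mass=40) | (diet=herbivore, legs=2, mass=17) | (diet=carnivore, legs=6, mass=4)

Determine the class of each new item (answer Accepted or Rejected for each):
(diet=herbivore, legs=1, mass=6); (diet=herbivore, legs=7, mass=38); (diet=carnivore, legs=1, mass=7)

Every 'Accepted' example satisfies: legs ≥ 7. None of the 'Rejected' examples do.
(diet=herbivore, legs=1, mass=6): Rejected (legs = 1). (diet=herbivore, legs=7, mass=38): Accepted (legs = 7). (diet=carnivore, legs=1, mass=7): Rejected (legs = 1).

Rejected, Accepted, Rejected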